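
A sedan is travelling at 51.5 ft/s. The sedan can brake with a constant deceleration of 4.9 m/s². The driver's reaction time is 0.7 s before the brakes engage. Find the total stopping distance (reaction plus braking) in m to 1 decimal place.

51.5 ft/s × 0.3048 = 15.6972 m/s.
Reaction distance = v·t_r = 15.6972 × 0.7 = 10.988 m.
Braking distance = v²/(2a) = 15.6972² / (2 × 4.900) = 246.402 / 9.800 = 25.143 m.
Total = 10.988 + 25.143 = 36.131 m.

Total stopping distance ≈ 36.1 m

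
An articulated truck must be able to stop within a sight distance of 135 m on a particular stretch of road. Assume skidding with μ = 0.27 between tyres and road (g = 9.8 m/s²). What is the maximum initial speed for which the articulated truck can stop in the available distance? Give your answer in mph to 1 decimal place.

Maximum speed ≈ 59.8 mph

a = μg = 0.27 × 9.8 = 2.646 m/s².
v²/(2a) = d ⇒ v = √(2 × 2.646 × 135) = √714.42 = 26.7286 m/s.
26.7286 m/s ÷ 0.44704 = 59.790 mph.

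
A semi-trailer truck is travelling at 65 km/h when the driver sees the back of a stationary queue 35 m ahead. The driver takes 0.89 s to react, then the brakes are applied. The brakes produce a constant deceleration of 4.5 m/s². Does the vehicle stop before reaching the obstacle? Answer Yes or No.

65 km/h ÷ 3.6 = 18.0556 m/s.
Reaction distance = 18.0556 × 0.89 = 16.069 m.
Braking distance = v²/(2a) = 326.005 / 9.000 = 36.223 m.
Total stopping distance = 16.069 + 36.223 = 52.292 m, vs 35 m available — it cannot stop in time and overshoots by 52.292 − 35 = 17.292 m.

No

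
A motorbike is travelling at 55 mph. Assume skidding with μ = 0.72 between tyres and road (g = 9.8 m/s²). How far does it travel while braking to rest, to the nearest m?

Braking distance ≈ 43 m

55 mph × 0.44704 = 24.5872 m/s.
a = μg = 0.72 × 9.8 = 7.056 m/s².
Braking distance = v²/(2a) = 24.5872² / (2 × 7.056) = 604.530 / 14.112 = 42.838 m.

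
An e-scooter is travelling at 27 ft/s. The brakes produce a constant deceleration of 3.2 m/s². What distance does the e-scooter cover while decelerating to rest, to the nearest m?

Braking distance ≈ 11 m

27 ft/s × 0.3048 = 8.2296 m/s.
Braking distance = v²/(2a) = 8.2296² / (2 × 3.200) = 67.726 / 6.400 = 10.582 m.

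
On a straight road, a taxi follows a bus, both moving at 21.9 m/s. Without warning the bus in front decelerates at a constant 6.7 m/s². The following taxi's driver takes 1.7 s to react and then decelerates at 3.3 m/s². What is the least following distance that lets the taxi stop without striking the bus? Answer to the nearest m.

Minimum gap ≈ 74 m

Leader travels v²/(2a_L) = 479.610 / 13.400 = 35.792 m before stopping.
Follower covers v·t_r = 21.9000 × 1.7 = 37.230 m while reacting, then v²/(2a_F) = 479.610 / 6.600 = 72.668 m while braking, for a total of 37.230 + 72.668 = 109.898 m.
Since a_F ≤ a_L and the follower starts braking later, the follower is never slower than the leader, so the closest approach is when both have stopped.
Minimum gap = 109.898 − 35.792 = 74.106 m.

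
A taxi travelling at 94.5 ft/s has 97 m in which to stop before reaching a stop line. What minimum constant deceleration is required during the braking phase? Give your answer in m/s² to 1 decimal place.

94.5 ft/s × 0.3048 = 28.8036 m/s.
v² = 2a·d ⇒ a = v²/(2d) = 28.8036² / (2 × 97.000) = 829.647 / 194.000 = 4.2765 m/s².

Required deceleration ≈ 4.3 m/s²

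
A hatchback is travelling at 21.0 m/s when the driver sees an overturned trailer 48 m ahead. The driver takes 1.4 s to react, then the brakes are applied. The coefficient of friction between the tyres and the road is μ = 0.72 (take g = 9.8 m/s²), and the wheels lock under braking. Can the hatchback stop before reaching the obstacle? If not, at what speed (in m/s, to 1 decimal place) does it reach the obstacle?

No — it strikes the obstacle at 13.4 m/s

a = μg = 0.72 × 9.8 = 7.056 m/s².
Reaction distance = 21.0000 × 1.4 = 29.400 m.
Braking distance needed to stop: v²/(2a) = 441.000 / 14.112 = 31.250 m, so total needed = 29.400 + 31.250 = 60.650 m > 48 m — it cannot stop.
Distance remaining when braking begins: 48 − 29.400 = 18.600 m.
v² = v₀² − 2a·d = 441.000 − 2 × 7.056 × 18.600 = 178.517 m²/s².
v = √178.517 = 13.361 m/s.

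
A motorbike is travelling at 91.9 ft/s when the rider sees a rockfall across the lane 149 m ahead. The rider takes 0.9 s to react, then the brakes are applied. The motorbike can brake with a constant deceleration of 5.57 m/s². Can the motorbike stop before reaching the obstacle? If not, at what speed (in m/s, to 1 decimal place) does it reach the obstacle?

Yes — it stops about 53.4 m short of the obstacle, so it never reaches it

91.9 ft/s × 0.3048 = 28.0111 m/s.
Reaction distance = 28.0111 × 0.9 = 25.210 m.
Braking distance = v²/(2a) = 784.622 / 11.140 = 70.433 m.
Total stopping distance = 25.210 + 70.433 = 95.643 m, vs 149 m available — it stops with 149 − 95.643 = 53.357 m to spare.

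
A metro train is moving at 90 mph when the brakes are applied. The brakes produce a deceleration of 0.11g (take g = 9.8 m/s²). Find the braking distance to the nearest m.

90 mph × 0.44704 = 40.2336 m/s.
a = 0.11 × 9.8 = 1.078 m/s².
Braking distance = v²/(2a) = 40.2336² / (2 × 1.078) = 1618.743 / 2.156 = 750.808 m.

Braking distance ≈ 751 m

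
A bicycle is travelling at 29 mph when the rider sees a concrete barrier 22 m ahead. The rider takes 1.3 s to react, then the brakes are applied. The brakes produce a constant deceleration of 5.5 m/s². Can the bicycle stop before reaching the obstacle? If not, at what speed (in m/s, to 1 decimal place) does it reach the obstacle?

No — it strikes the obstacle at 10.6 m/s

29 mph × 0.44704 = 12.9642 m/s.
Reaction distance = 12.9642 × 1.3 = 16.853 m.
Braking distance needed to stop: v²/(2a) = 168.070 / 11.000 = 15.279 m, so total needed = 16.853 + 15.279 = 32.132 m > 22 m — it cannot stop.
Distance remaining when braking begins: 22 − 16.853 = 5.147 m.
v² = v₀² − 2a·d = 168.070 − 2 × 5.500 × 5.147 = 111.453 m²/s².
v = √111.453 = 10.557 m/s.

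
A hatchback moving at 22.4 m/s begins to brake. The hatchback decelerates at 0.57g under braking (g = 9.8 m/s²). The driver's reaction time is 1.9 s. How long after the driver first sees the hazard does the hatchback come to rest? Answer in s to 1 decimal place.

a = 0.57 × 9.8 = 5.586 m/s².
Braking time = v/a = 22.4000 / 5.586 = 4.010 s.
Total = 1.9 + 4.010 = 5.910 s.

Total time ≈ 5.9 s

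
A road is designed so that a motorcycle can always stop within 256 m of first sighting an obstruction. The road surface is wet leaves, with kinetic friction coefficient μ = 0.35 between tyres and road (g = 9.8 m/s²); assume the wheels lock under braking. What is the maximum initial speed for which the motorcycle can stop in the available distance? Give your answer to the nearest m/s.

Maximum speed ≈ 42 m/s

a = μg = 0.35 × 9.8 = 3.430 m/s².
v²/(2a) = d ⇒ v = √(2 × 3.430 × 256) = √1756.16 = 41.9066 m/s.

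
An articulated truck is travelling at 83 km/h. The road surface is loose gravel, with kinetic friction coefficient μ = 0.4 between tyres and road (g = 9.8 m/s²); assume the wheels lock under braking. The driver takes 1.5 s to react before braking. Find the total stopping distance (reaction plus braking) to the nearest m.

Total stopping distance ≈ 102 m

83 km/h ÷ 3.6 = 23.0556 m/s.
a = μg = 0.4 × 9.8 = 3.920 m/s².
Reaction distance = v·t_r = 23.0556 × 1.5 = 34.583 m.
Braking distance = v²/(2a) = 23.0556² / (2 × 3.920) = 531.561 / 7.840 = 67.801 m.
Total = 34.583 + 67.801 = 102.384 m.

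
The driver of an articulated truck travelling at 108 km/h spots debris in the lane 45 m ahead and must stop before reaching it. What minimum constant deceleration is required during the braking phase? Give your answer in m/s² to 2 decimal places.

108 km/h ÷ 3.6 = 30.0000 m/s.
v² = 2a·d ⇒ a = v²/(2d) = 30.0000² / (2 × 45.000) = 900.000 / 90.000 = 10.0000 m/s².

Required deceleration ≈ 10.00 m/s²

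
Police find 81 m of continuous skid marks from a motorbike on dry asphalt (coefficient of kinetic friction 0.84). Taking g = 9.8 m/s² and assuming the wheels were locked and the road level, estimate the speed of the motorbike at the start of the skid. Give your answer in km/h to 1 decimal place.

Deceleration a = μg = 0.84 × 9.8 = 8.232 m/s².
v = √(2a·d) = √(2 × 8.232 × 81) = √1333.584 = 36.5183 m/s.
= 36.5183 × 3.6 = 131.466 km/h.

Initial speed ≈ 131.5 km/h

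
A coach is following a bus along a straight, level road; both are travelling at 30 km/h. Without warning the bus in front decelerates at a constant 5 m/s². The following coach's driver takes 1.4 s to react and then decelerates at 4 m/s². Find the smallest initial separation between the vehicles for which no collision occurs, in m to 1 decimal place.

Minimum gap ≈ 13.4 m

30 km/h ÷ 3.6 = 8.3333 m/s.
Leader travels v²/(2a_L) = 69.444 / 10.000 = 6.944 m before stopping.
Follower covers v·t_r = 8.3333 × 1.4 = 11.667 m while reacting, then v²/(2a_F) = 69.444 / 8.000 = 8.681 m while braking, for a total of 11.667 + 8.681 = 20.348 m.
Since a_F ≤ a_L and the follower starts braking later, the follower is never slower than the leader, so the closest approach is when both have stopped.
Minimum gap = 20.348 − 6.944 = 13.404 m.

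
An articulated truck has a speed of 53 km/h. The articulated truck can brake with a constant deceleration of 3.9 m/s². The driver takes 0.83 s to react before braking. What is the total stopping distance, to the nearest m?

53 km/h ÷ 3.6 = 14.7222 m/s.
Reaction distance = v·t_r = 14.7222 × 0.83 = 12.219 m.
Braking distance = v²/(2a) = 14.7222² / (2 × 3.900) = 216.743 / 7.800 = 27.788 m.
Total = 12.219 + 27.788 = 40.007 m.

Total stopping distance ≈ 40 m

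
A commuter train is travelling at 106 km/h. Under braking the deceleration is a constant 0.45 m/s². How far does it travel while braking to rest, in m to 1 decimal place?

Braking distance ≈ 963.3 m

106 km/h ÷ 3.6 = 29.4444 m/s.
Braking distance = v²/(2a) = 29.4444² / (2 × 0.450) = 866.973 / 0.900 = 963.303 m.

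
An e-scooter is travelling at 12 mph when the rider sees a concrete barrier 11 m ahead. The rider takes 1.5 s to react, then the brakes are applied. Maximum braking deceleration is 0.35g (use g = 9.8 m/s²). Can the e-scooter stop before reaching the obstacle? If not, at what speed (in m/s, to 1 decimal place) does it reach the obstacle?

No — it strikes the obstacle at 2.9 m/s

12 mph × 0.44704 = 5.3645 m/s.
a = 0.35 × 9.8 = 3.430 m/s².
Reaction distance = 5.3645 × 1.5 = 8.047 m.
Braking distance needed to stop: v²/(2a) = 28.778 / 6.860 = 4.195 m, so total needed = 8.047 + 4.195 = 12.242 m > 11 m — it cannot stop.
Distance remaining when braking begins: 11 − 8.047 = 2.953 m.
v² = v₀² − 2a·d = 28.778 − 2 × 3.430 × 2.953 = 8.520 m²/s².
v = √8.520 = 2.919 m/s.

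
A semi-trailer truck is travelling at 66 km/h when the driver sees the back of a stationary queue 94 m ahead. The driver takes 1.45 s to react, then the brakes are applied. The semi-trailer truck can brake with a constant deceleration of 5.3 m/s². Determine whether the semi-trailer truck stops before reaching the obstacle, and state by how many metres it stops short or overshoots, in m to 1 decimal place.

Yes — it stops 35.7 m short of the obstacle

66 km/h ÷ 3.6 = 18.3333 m/s.
Reaction distance = 18.3333 × 1.45 = 26.583 m.
Braking distance = v²/(2a) = 336.110 / 10.600 = 31.708 m.
Total stopping distance = 26.583 + 31.708 = 58.291 m, vs 94 m available — it stops with 94 − 58.291 = 35.709 m to spare.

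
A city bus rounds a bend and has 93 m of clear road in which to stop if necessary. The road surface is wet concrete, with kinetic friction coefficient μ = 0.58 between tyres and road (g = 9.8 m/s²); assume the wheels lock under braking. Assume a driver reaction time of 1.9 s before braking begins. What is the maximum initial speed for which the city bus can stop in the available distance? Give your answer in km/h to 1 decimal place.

Maximum speed ≈ 84.5 km/h

a = μg = 0.58 × 9.8 = 5.684 m/s².
Stopping distance: v·t_r + v²/(2a) = 93 with t_r = 1.9 s and a = 5.684 m/s².
So v² + 21.599 v − 1057.22 = 0.
Positive root: v = −a·t_r + √((a·t_r)² + 2a·d) = −10.800 + √(116.640 + 1057.22) = 23.4616 m/s.
23.4616 m/s × 3.6 = 84.462 km/h.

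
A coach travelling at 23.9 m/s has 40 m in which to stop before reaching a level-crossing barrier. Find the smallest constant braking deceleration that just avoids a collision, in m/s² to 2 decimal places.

v² = 2a·d ⇒ a = v²/(2d) = 23.9000² / (2 × 40.000) = 571.210 / 80.000 = 7.1401 m/s².

Required deceleration ≈ 7.14 m/s²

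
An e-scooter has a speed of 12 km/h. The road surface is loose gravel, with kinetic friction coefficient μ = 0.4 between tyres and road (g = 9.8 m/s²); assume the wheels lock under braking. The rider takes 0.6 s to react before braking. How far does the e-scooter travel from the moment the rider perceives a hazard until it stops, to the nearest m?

Total stopping distance ≈ 3 m

12 km/h ÷ 3.6 = 3.3333 m/s.
a = μg = 0.4 × 9.8 = 3.920 m/s².
Reaction distance = v·t_r = 3.3333 × 0.6 = 2.000 m.
Braking distance = v²/(2a) = 3.3333² / (2 × 3.920) = 11.111 / 7.840 = 1.417 m.
Total = 2.000 + 1.417 = 3.417 m.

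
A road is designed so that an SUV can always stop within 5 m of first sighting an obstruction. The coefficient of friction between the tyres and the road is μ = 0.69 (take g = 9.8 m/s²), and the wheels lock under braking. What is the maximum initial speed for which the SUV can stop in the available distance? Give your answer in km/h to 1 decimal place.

a = μg = 0.69 × 9.8 = 6.762 m/s².
v²/(2a) = d ⇒ v = √(2 × 6.762 × 5) = √67.62 = 8.2231 m/s.
8.2231 m/s × 3.6 = 29.603 km/h.

Maximum speed ≈ 29.6 km/h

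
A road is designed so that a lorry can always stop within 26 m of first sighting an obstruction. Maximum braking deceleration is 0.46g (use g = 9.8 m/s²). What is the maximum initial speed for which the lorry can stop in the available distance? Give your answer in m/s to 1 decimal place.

a = 0.46 × 9.8 = 4.508 m/s².
v²/(2a) = d ⇒ v = √(2 × 4.508 × 26) = √234.42 = 15.3108 m/s.

Maximum speed ≈ 15.3 m/s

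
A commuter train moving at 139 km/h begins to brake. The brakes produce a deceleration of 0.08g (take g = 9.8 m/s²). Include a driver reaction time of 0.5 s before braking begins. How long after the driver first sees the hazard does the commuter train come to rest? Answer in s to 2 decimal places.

139 km/h ÷ 3.6 = 38.6111 m/s.
a = 0.08 × 9.8 = 0.784 m/s².
Braking time = v/a = 38.6111 / 0.784 = 49.249 s.
Total = 0.5 + 49.249 = 49.749 s.

Total time ≈ 49.75 s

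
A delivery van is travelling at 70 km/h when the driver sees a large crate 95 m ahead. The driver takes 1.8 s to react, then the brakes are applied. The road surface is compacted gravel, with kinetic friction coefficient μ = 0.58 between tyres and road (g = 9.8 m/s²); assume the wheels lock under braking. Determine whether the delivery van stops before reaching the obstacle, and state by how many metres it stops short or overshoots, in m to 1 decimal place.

Yes — it stops 26.7 m short of the obstacle

70 km/h ÷ 3.6 = 19.4444 m/s.
a = μg = 0.58 × 9.8 = 5.684 m/s².
Reaction distance = 19.4444 × 1.8 = 35.000 m.
Braking distance = v²/(2a) = 378.085 / 11.368 = 33.259 m.
Total stopping distance = 35.000 + 33.259 = 68.259 m, vs 95 m available — it stops with 95 − 68.259 = 26.741 m to spare.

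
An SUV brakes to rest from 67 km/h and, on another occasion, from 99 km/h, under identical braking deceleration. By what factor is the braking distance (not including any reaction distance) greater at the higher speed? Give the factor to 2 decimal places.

Factor ≈ 2.18

Braking distance d = v²/(2a), so with a fixed, d ∝ v².
Factor = (99/67)² = 1.4776² = 2.1833.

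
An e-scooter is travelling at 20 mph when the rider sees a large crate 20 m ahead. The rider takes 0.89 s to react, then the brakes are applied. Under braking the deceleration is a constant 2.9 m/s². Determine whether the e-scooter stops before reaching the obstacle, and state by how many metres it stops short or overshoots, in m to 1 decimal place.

No — it overshoots by 1.7 m

20 mph × 0.44704 = 8.9408 m/s.
Reaction distance = 8.9408 × 0.89 = 7.957 m.
Braking distance = v²/(2a) = 79.938 / 5.800 = 13.782 m.
Total stopping distance = 7.957 + 13.782 = 21.739 m, vs 20 m available — it cannot stop in time and overshoots by 21.739 − 20 = 1.739 m.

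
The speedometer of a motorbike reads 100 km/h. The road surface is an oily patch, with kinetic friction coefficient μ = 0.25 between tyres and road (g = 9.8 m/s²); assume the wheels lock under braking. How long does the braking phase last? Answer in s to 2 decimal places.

Braking time ≈ 11.34 s

100 km/h ÷ 3.6 = 27.7778 m/s.
a = μg = 0.25 × 9.8 = 2.450 m/s².
Braking time = v/a = 27.7778 / 2.450 = 11.338 s.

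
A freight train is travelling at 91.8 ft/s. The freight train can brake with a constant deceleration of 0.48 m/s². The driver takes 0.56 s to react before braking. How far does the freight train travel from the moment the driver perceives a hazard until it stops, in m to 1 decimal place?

91.8 ft/s × 0.3048 = 27.9806 m/s.
Reaction distance = v·t_r = 27.9806 × 0.56 = 15.669 m.
Braking distance = v²/(2a) = 27.9806² / (2 × 0.480) = 782.914 / 0.960 = 815.535 m.
Total = 15.669 + 815.535 = 831.204 m.

Total stopping distance ≈ 831.2 m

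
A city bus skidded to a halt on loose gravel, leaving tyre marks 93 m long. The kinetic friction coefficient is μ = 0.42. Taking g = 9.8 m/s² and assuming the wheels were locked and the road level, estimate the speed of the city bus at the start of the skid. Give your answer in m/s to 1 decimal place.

Initial speed ≈ 27.7 m/s

Deceleration a = μg = 0.42 × 9.8 = 4.116 m/s².
v = √(2a·d) = √(2 × 4.116 × 93) = √765.576 = 27.6690 m/s.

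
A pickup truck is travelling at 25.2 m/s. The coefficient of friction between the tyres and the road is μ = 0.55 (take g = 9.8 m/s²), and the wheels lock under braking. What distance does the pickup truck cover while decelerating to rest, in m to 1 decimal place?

a = μg = 0.55 × 9.8 = 5.390 m/s².
Braking distance = v²/(2a) = 25.2000² / (2 × 5.390) = 635.040 / 10.780 = 58.909 m.

Braking distance ≈ 58.9 m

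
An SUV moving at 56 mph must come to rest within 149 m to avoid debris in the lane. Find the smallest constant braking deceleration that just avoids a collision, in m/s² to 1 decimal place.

56 mph × 0.44704 = 25.0342 m/s.
v² = 2a·d ⇒ a = v²/(2d) = 25.0342² / (2 × 149.000) = 626.711 / 298.000 = 2.1031 m/s².

Required deceleration ≈ 2.1 m/s²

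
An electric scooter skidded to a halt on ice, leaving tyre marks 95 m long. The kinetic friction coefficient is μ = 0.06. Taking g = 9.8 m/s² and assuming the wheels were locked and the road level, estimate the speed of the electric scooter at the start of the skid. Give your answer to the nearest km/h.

Deceleration a = μg = 0.06 × 9.8 = 0.588 m/s².
v = √(2a·d) = √(2 × 0.588 × 95) = √111.720 = 10.5698 m/s.
= 10.5698 × 3.6 = 38.051 km/h.

Initial speed ≈ 38 km/h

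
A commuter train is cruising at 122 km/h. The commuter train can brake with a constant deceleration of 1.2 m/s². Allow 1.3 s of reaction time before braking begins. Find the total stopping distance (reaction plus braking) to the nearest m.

122 km/h ÷ 3.6 = 33.8889 m/s.
Reaction distance = v·t_r = 33.8889 × 1.3 = 44.056 m.
Braking distance = v²/(2a) = 33.8889² / (2 × 1.200) = 1148.458 / 2.400 = 478.524 m.
Total = 44.056 + 478.524 = 522.580 m.

Total stopping distance ≈ 523 m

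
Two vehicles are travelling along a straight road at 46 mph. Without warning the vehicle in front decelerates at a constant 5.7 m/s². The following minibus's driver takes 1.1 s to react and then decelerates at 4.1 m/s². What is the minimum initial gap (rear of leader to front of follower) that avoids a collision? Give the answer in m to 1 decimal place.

Minimum gap ≈ 37.1 m

46 mph × 0.44704 = 20.5638 m/s.
Leader travels v²/(2a_L) = 422.870 / 11.400 = 37.094 m before stopping.
Follower covers v·t_r = 20.5638 × 1.1 = 22.620 m while reacting, then v²/(2a_F) = 422.870 / 8.200 = 51.570 m while braking, for a total of 22.620 + 51.570 = 74.190 m.
Since a_F ≤ a_L and the follower starts braking later, the follower is never slower than the leader, so the closest approach is when both have stopped.
Minimum gap = 74.190 − 37.094 = 37.096 m.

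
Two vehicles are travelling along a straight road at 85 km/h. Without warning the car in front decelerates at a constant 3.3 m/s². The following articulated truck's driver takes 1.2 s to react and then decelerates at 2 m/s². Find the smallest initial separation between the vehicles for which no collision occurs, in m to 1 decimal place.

Minimum gap ≈ 83.2 m

85 km/h ÷ 3.6 = 23.6111 m/s.
Leader travels v²/(2a_L) = 557.484 / 6.600 = 84.467 m before stopping.
Follower covers v·t_r = 23.6111 × 1.2 = 28.333 m while reacting, then v²/(2a_F) = 557.484 / 4.000 = 139.371 m while braking, for a total of 28.333 + 139.371 = 167.704 m.
Since a_F ≤ a_L and the follower starts braking later, the follower is never slower than the leader, so the closest approach is when both have stopped.
Minimum gap = 167.704 − 84.467 = 83.237 m.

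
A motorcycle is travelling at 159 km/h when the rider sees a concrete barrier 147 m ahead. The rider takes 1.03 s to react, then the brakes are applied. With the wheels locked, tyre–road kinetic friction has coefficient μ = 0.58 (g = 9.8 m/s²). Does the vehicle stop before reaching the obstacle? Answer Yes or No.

No

159 km/h ÷ 3.6 = 44.1667 m/s.
a = μg = 0.58 × 9.8 = 5.684 m/s².
Reaction distance = 44.1667 × 1.03 = 45.492 m.
Braking distance = v²/(2a) = 1950.697 / 11.368 = 171.595 m.
Total stopping distance = 45.492 + 171.595 = 217.087 m, vs 147 m available — it cannot stop in time and overshoots by 217.087 − 147 = 70.087 m.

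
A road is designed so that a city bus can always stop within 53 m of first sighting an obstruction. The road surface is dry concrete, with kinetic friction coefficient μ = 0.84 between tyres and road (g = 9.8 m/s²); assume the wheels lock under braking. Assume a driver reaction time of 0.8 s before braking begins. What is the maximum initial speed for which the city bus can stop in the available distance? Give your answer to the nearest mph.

Maximum speed ≈ 53 mph

a = μg = 0.84 × 9.8 = 8.232 m/s².
Stopping distance: v·t_r + v²/(2a) = 53 with t_r = 0.8 s and a = 8.232 m/s².
So v² + 13.171 v − 872.59 = 0.
Positive root: v = −a·t_r + √((a·t_r)² + 2a·d) = −6.586 + √(43.375 + 872.59) = 23.6789 m/s.
23.6789 m/s ÷ 0.44704 = 52.968 mph.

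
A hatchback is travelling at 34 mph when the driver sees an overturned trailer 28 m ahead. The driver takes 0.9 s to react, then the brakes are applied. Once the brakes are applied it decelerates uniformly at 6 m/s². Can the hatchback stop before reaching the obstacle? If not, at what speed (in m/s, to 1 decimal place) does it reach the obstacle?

No — it strikes the obstacle at 7.7 m/s

34 mph × 0.44704 = 15.1994 m/s.
Reaction distance = 15.1994 × 0.9 = 13.679 m.
Braking distance needed to stop: v²/(2a) = 231.022 / 12.000 = 19.252 m, so total needed = 13.679 + 19.252 = 32.931 m > 28 m — it cannot stop.
Distance remaining when braking begins: 28 − 13.679 = 14.321 m.
v² = v₀² − 2a·d = 231.022 − 2 × 6.000 × 14.321 = 59.170 m²/s².
v = √59.170 = 7.692 m/s.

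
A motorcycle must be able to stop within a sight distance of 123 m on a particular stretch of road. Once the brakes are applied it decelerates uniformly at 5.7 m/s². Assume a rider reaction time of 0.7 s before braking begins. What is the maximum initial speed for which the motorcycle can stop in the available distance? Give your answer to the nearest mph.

Maximum speed ≈ 75 mph

Stopping distance: v·t_r + v²/(2a) = 123 with t_r = 0.7 s and a = 5.700 m/s².
So v² + 7.980 v − 1402.20 = 0.
Positive root: v = −a·t_r + √((a·t_r)² + 2a·d) = −3.990 + √(15.920 + 1402.20) = 33.6679 m/s.
33.6679 m/s ÷ 0.44704 = 75.313 mph.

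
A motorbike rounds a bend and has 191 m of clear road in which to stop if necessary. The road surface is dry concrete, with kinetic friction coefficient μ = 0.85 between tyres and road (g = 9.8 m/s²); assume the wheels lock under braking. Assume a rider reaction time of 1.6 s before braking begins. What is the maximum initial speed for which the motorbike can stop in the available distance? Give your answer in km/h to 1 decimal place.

a = μg = 0.85 × 9.8 = 8.330 m/s².
Stopping distance: v·t_r + v²/(2a) = 191 with t_r = 1.6 s and a = 8.330 m/s².
So v² + 26.656 v − 3182.06 = 0.
Positive root: v = −a·t_r + √((a·t_r)² + 2a·d) = −13.328 + √(177.636 + 3182.06) = 44.6349 m/s.
44.6349 m/s × 3.6 = 160.686 km/h.

Maximum speed ≈ 160.7 km/h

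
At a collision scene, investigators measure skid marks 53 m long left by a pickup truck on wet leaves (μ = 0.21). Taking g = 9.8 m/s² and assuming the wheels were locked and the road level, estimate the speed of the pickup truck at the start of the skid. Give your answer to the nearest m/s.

Deceleration a = μg = 0.21 × 9.8 = 2.058 m/s².
v = √(2a·d) = √(2 × 2.058 × 53) = √218.148 = 14.7698 m/s.

Initial speed ≈ 15 m/s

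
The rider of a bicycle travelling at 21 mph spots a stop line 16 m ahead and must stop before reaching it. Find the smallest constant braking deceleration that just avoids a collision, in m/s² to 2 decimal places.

Required deceleration ≈ 2.75 m/s²

21 mph × 0.44704 = 9.3878 m/s.
v² = 2a·d ⇒ a = v²/(2d) = 9.3878² / (2 × 16.000) = 88.131 / 32.000 = 2.7541 m/s².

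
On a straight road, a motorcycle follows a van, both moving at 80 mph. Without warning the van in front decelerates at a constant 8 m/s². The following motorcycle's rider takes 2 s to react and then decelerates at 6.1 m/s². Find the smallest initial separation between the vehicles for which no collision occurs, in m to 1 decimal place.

80 mph × 0.44704 = 35.7632 m/s.
Leader travels v²/(2a_L) = 1279.006 / 16.000 = 79.938 m before stopping.
Follower covers v·t_r = 35.7632 × 2 = 71.526 m while reacting, then v²/(2a_F) = 1279.006 / 12.200 = 104.837 m while braking, for a total of 71.526 + 104.837 = 176.363 m.
Since a_F ≤ a_L and the follower starts braking later, the follower is never slower than the leader, so the closest approach is when both have stopped.
Minimum gap = 176.363 − 79.938 = 96.425 m.

Minimum gap ≈ 96.4 m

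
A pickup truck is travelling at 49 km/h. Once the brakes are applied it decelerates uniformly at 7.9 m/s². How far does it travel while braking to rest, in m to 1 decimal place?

49 km/h ÷ 3.6 = 13.6111 m/s.
Braking distance = v²/(2a) = 13.6111² / (2 × 7.900) = 185.262 / 15.800 = 11.725 m.

Braking distance ≈ 11.7 m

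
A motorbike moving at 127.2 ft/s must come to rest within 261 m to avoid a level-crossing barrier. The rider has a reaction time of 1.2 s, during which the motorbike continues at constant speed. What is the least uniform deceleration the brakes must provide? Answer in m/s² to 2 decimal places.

Required deceleration ≈ 3.50 m/s²

127.2 ft/s × 0.3048 = 38.7706 m/s.
Distance covered during reaction = 38.7706 × 1.2 = 46.525 m.
Distance available for braking: 261 − 46.525 = 214.475 m.
v² = 2a·d ⇒ a = v²/(2d) = 38.7706² / (2 × 214.475) = 1503.159 / 428.950 = 3.5043 m/s².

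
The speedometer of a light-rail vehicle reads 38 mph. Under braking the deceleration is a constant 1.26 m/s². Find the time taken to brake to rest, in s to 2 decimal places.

Braking time ≈ 13.48 s

38 mph × 0.44704 = 16.9875 m/s.
Braking time = v/a = 16.9875 / 1.260 = 13.482 s.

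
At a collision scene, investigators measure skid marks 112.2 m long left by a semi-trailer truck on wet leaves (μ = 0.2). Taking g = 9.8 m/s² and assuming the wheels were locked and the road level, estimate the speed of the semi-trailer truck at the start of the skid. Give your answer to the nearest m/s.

Initial speed ≈ 21 m/s

Deceleration a = μg = 0.2 × 9.8 = 1.960 m/s².
v = √(2a·d) = √(2 × 1.960 × 112.2) = √439.824 = 20.9720 m/s.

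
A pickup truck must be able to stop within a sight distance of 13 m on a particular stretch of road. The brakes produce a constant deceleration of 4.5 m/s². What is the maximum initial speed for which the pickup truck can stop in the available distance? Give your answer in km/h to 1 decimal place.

Maximum speed ≈ 38.9 km/h

v²/(2a) = d ⇒ v = √(2 × 4.500 × 13) = √117.00 = 10.8167 m/s.
10.8167 m/s × 3.6 = 38.940 km/h.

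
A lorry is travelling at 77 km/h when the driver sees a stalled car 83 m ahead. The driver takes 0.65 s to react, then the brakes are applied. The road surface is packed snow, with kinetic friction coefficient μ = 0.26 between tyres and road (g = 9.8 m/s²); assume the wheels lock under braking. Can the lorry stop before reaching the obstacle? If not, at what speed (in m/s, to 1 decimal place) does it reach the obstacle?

No — it strikes the obstacle at 10.3 m/s

77 km/h ÷ 3.6 = 21.3889 m/s.
a = μg = 0.26 × 9.8 = 2.548 m/s².
Reaction distance = 21.3889 × 0.65 = 13.903 m.
Braking distance needed to stop: v²/(2a) = 457.485 / 5.096 = 89.773 m, so total needed = 13.903 + 89.773 = 103.676 m > 83 m — it cannot stop.
Distance remaining when braking begins: 83 − 13.903 = 69.097 m.
v² = v₀² − 2a·d = 457.485 − 2 × 2.548 × 69.097 = 105.367 m²/s².
v = √105.367 = 10.265 m/s.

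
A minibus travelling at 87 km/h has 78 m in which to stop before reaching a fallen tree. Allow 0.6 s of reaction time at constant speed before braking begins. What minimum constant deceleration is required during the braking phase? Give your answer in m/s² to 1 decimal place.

87 km/h ÷ 3.6 = 24.1667 m/s.
Distance covered during reaction = 24.1667 × 0.6 = 14.500 m.
Distance available for braking: 78 − 14.500 = 63.500 m.
v² = 2a·d ⇒ a = v²/(2d) = 24.1667² / (2 × 63.500) = 584.029 / 127.000 = 4.5987 m/s².

Required deceleration ≈ 4.6 m/s²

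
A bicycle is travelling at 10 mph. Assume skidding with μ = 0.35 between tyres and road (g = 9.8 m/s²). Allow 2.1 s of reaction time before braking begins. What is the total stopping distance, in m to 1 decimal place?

10 mph × 0.44704 = 4.4704 m/s.
a = μg = 0.35 × 9.8 = 3.430 m/s².
Reaction distance = v·t_r = 4.4704 × 2.1 = 9.388 m.
Braking distance = v²/(2a) = 4.4704² / (2 × 3.430) = 19.984 / 6.860 = 2.913 m.
Total = 9.388 + 2.913 = 12.301 m.

Total stopping distance ≈ 12.3 m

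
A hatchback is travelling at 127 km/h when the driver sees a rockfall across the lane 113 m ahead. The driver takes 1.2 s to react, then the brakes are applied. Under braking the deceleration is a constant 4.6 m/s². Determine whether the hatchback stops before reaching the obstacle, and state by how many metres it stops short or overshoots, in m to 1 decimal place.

No — it overshoots by 64.6 m

127 km/h ÷ 3.6 = 35.2778 m/s.
Reaction distance = 35.2778 × 1.2 = 42.333 m.
Braking distance = v²/(2a) = 1244.523 / 9.200 = 135.274 m.
Total stopping distance = 42.333 + 135.274 = 177.607 m, vs 113 m available — it cannot stop in time and overshoots by 177.607 − 113 = 64.607 m.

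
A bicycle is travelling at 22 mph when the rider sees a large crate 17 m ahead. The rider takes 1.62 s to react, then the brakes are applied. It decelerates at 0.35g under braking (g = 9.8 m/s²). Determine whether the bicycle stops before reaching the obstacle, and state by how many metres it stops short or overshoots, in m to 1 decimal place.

22 mph × 0.44704 = 9.8349 m/s.
a = 0.35 × 9.8 = 3.430 m/s².
Reaction distance = 9.8349 × 1.62 = 15.933 m.
Braking distance = v²/(2a) = 96.725 / 6.860 = 14.100 m.
Total stopping distance = 15.933 + 14.100 = 30.033 m, vs 17 m available — it cannot stop in time and overshoots by 30.033 − 17 = 13.033 m.

No — it overshoots by 13.0 m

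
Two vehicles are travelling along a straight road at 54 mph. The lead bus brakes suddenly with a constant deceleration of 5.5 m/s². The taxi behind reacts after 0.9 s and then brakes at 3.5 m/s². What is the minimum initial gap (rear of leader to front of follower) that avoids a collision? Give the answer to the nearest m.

Minimum gap ≈ 52 m

54 mph × 0.44704 = 24.1402 m/s.
Leader travels v²/(2a_L) = 582.749 / 11.000 = 52.977 m before stopping.
Follower covers v·t_r = 24.1402 × 0.9 = 21.726 m while reacting, then v²/(2a_F) = 582.749 / 7.000 = 83.250 m while braking, for a total of 21.726 + 83.250 = 104.976 m.
Since a_F ≤ a_L and the follower starts braking later, the follower is never slower than the leader, so the closest approach is when both have stopped.
Minimum gap = 104.976 − 52.977 = 51.999 m.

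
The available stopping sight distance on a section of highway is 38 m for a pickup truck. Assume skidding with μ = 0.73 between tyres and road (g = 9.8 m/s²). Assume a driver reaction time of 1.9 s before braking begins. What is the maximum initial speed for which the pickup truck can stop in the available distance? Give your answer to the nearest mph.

Maximum speed ≈ 30 mph

a = μg = 0.73 × 9.8 = 7.154 m/s².
Stopping distance: v·t_r + v²/(2a) = 38 with t_r = 1.9 s and a = 7.154 m/s².
So v² + 27.185 v − 543.70 = 0.
Positive root: v = −a·t_r + √((a·t_r)² + 2a·d) = −13.593 + √(184.770 + 543.70) = 13.3972 m/s.
13.3972 m/s ÷ 0.44704 = 29.969 mph.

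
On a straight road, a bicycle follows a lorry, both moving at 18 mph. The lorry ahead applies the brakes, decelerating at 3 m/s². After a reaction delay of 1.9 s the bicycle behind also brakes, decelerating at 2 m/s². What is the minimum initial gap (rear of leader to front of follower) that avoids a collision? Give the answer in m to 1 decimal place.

18 mph × 0.44704 = 8.0467 m/s.
Leader travels v²/(2a_L) = 64.749 / 6.000 = 10.791 m before stopping.
Follower covers v·t_r = 8.0467 × 1.9 = 15.289 m while reacting, then v²/(2a_F) = 64.749 / 4.000 = 16.187 m while braking, for a total of 15.289 + 16.187 = 31.476 m.
Since a_F ≤ a_L and the follower starts braking later, the follower is never slower than the leader, so the closest approach is when both have stopped.
Minimum gap = 31.476 − 10.791 = 20.685 m.

Minimum gap ≈ 20.7 m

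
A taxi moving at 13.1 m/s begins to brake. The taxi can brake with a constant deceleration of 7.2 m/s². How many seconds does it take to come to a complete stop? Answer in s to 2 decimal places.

Braking time ≈ 1.82 s

Braking time = v/a = 13.1000 / 7.200 = 1.819 s.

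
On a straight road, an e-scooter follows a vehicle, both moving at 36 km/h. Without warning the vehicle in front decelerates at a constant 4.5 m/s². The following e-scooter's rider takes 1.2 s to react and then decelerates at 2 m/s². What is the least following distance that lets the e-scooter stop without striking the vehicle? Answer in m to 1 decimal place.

36 km/h ÷ 3.6 = 10.0000 m/s.
Leader travels v²/(2a_L) = 100.000 / 9.000 = 11.111 m before stopping.
Follower covers v·t_r = 10.0000 × 1.2 = 12.000 m while reacting, then v²/(2a_F) = 100.000 / 4.000 = 25.000 m while braking, for a total of 12.000 + 25.000 = 37.000 m.
Since a_F ≤ a_L and the follower starts braking later, the follower is never slower than the leader, so the closest approach is when both have stopped.
Minimum gap = 37.000 − 11.111 = 25.889 m.

Minimum gap ≈ 25.9 m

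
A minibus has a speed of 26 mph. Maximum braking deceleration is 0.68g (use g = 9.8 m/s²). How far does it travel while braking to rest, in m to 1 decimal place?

26 mph × 0.44704 = 11.6230 m/s.
a = 0.68 × 9.8 = 6.664 m/s².
Braking distance = v²/(2a) = 11.6230² / (2 × 6.664) = 135.094 / 13.328 = 10.136 m.

Braking distance ≈ 10.1 m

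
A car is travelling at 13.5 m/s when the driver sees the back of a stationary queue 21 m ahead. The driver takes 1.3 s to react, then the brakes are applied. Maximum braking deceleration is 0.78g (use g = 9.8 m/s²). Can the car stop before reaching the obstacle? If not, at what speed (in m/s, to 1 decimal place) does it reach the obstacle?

a = 0.78 × 9.8 = 7.644 m/s².
Reaction distance = 13.5000 × 1.3 = 17.550 m.
Braking distance needed to stop: v²/(2a) = 182.250 / 15.288 = 11.921 m, so total needed = 17.550 + 11.921 = 29.471 m > 21 m — it cannot stop.
Distance remaining when braking begins: 21 − 17.550 = 3.450 m.
v² = v₀² − 2a·d = 182.250 − 2 × 7.644 × 3.450 = 129.506 m²/s².
v = √129.506 = 11.380 m/s.

No — it strikes the obstacle at 11.4 m/s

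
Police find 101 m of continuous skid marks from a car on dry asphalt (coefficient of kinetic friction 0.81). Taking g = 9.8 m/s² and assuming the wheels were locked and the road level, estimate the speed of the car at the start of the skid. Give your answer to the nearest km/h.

Initial speed ≈ 144 km/h

Deceleration a = μg = 0.81 × 9.8 = 7.938 m/s².
v = √(2a·d) = √(2 × 7.938 × 101) = √1603.476 = 40.0434 m/s.
= 40.0434 × 3.6 = 144.156 km/h.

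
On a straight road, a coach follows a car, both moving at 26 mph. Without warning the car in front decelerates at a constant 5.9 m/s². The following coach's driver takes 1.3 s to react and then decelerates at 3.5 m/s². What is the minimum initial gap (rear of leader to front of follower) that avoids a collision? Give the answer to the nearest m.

Minimum gap ≈ 23 m

26 mph × 0.44704 = 11.6230 m/s.
Leader travels v²/(2a_L) = 135.094 / 11.800 = 11.449 m before stopping.
Follower covers v·t_r = 11.6230 × 1.3 = 15.110 m while reacting, then v²/(2a_F) = 135.094 / 7.000 = 19.299 m while braking, for a total of 15.110 + 19.299 = 34.409 m.
Since a_F ≤ a_L and the follower starts braking later, the follower is never slower than the leader, so the closest approach is when both have stopped.
Minimum gap = 34.409 − 11.449 = 22.960 m.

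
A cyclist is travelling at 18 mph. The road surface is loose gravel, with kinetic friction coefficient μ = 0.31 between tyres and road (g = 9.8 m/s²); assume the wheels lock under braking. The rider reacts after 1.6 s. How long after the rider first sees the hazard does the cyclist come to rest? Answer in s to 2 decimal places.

18 mph × 0.44704 = 8.0467 m/s.
a = μg = 0.31 × 9.8 = 3.038 m/s².
Braking time = v/a = 8.0467 / 3.038 = 2.649 s.
Total = 1.6 + 2.649 = 4.249 s.

Total time ≈ 4.25 s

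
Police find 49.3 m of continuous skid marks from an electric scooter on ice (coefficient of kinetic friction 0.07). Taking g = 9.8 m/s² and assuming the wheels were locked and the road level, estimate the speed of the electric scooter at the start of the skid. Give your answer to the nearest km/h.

Initial speed ≈ 30 km/h

Deceleration a = μg = 0.07 × 9.8 = 0.686 m/s².
v = √(2a·d) = √(2 × 0.686 × 49.3) = √67.640 = 8.2244 m/s.
= 8.2244 × 3.6 = 29.608 km/h.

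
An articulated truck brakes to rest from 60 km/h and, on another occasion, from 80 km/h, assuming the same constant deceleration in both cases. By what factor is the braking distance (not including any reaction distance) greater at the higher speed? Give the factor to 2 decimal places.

Factor ≈ 1.78

Braking distance d = v²/(2a), so with a fixed, d ∝ v².
Factor = (80/60)² = 1.3333² = 1.7777.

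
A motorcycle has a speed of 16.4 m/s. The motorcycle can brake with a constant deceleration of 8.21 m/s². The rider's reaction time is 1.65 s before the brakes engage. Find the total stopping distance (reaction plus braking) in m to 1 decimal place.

Reaction distance = v·t_r = 16.4000 × 1.65 = 27.060 m.
Braking distance = v²/(2a) = 16.4000² / (2 × 8.210) = 268.960 / 16.420 = 16.380 m.
Total = 27.060 + 16.380 = 43.440 m.

Total stopping distance ≈ 43.4 m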